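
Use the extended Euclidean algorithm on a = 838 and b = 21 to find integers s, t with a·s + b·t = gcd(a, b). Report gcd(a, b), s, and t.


Euclidean algorithm on (838, 21) — divide until remainder is 0:
  838 = 39 · 21 + 19
  21 = 1 · 19 + 2
  19 = 9 · 2 + 1
  2 = 2 · 1 + 0
gcd(838, 21) = 1.
Track Bezout coefficients alongside the remainders: start with r₀ = 838 = a·1 + b·0 (s = 1, t = 0) and r₁ = 21 = a·0 + b·1 (s = 0, t = 1); each new remainder r_{k+1} = r_{k-1} − q_k·r_k inherits s_{k+1} = s_{k-1} − q_k·s_k, t_{k+1} = t_{k-1} − q_k·t_k, so r_k = a·s_k + b·t_k at every step:
  q = 39: r = 19, s = 1 − 39·0 = 1, t = 0 − 39·1 = -39  (check: 838·1 + 21·(-39) = 19)
  q = 1: r = 2, s = 0 − 1·1 = -1, t = 1 − 1·(-39) = 40  (check: 838·(-1) + 21·40 = 2)
  q = 9: r = 1, s = 1 − 9·(-1) = 10, t = -39 − 9·40 = -399  (check: 838·10 + 21·(-399) = 1)
The row with r = 1 (the gcd) gives the Bezout coefficients s = 10, t = -399.
Result: 838 · (10) + 21 · (-399) = 1.

gcd(838, 21) = 1; s = 10, t = -399 (check: 838·10 + 21·(-399) = 1).


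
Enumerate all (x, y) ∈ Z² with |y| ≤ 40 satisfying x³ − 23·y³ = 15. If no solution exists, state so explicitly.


The equation is x³ - 23y³ = 15. For fixed y, x³ = 23·y³ + 15, so a solution requires the RHS to be a perfect cube.
Strategy: iterate y from -40 to 40, compute RHS = 23·y³ + 15, and check whether it is a (positive or negative) perfect cube.
Check small values of y:
  y = 0: RHS = 15 is not a perfect cube.
  y = 1: RHS = 38 is not a perfect cube.
  y = -1: RHS = -8 = (-2)³ ⇒ x = -2 works.
  y = 2: RHS = 199 is not a perfect cube.
  y = -2: RHS = -169 is not a perfect cube.
  y = 3: RHS = 636 is not a perfect cube.
  y = -3: RHS = -606 is not a perfect cube.
Continuing the search up to |y| = 40 finds no further solutions beyond those listed.
Collected solutions: (-2, -1).

Solutions (with |y| ≤ 40): (-2, -1).


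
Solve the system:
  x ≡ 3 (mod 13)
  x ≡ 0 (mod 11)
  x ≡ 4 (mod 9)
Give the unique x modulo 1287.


Moduli 13, 11, 9 are pairwise coprime; by CRT there is a unique solution modulo M = 13 · 11 · 9 = 1287.
Solve pairwise, accumulating the modulus:
  Start with x ≡ 3 (mod 13).
  Combine with x ≡ 0 (mod 11): since gcd(13, 11) = 1, we get a unique residue mod 143.
    Write x = 3 + 13·t and substitute into x ≡ 0 (mod 11): 13·t ≡ 0 − 3 = -3 (mod 11).
    Reduce coefficients mod 11: 2·t ≡ 8 (mod 11).
    The inverse of 2 mod 11 is 6 (since 2·6 = 12 = 1·11 + 1), so t ≡ 6·8 = 48 ≡ 4 (mod 11).
    Then x = 3 + 13·4 = 55, valid modulo lcm(13, 11) = 143: x ≡ 55 (mod 143).
  Combine with x ≡ 4 (mod 9): since gcd(143, 9) = 1, we get a unique residue mod 1287.
    Write x = 55 + 143·t and substitute into x ≡ 4 (mod 9): 143·t ≡ 4 − 55 = -51 (mod 9).
    Reduce coefficients mod 9: 8·t ≡ 3 (mod 9).
    The inverse of 8 mod 9 is 8 (since 8·8 = 64 = 7·9 + 1), so t ≡ 8·3 = 24 ≡ 6 (mod 9).
    Then x = 55 + 143·6 = 913, valid modulo lcm(143, 9) = 1287: x ≡ 913 (mod 1287).
Verify: 913 mod 13 = 3 ✓, 913 mod 11 = 0 ✓, 913 mod 9 = 4 ✓.

x ≡ 913 (mod 1287).


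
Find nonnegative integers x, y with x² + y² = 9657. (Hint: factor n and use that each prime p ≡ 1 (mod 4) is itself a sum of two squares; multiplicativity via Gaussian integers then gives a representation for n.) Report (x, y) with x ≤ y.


Step 1: Factor n = 9657 = 3^2 · 29 · 37.
Step 2: Check the mod-4 condition on each prime factor: 3 ≡ 3 (mod 4), exponent 2 (must be even); 29 ≡ 1 (mod 4), exponent 1; 37 ≡ 1 (mod 4), exponent 1.
All primes ≡ 3 (mod 4) appear to even exponent (or don't appear), so by the two-squares theorem n IS expressible as a sum of two squares.
Step 3: Build a representation. Group n = k² · m with k = 3 and m = 29 · 37 = 1073 (a product of primes ≡ 1 (mod 4)); a representation of m scales to one of n via (k·x)² + (k·y)² = k²(x² + y²). Each prime p ≡ 1 (mod 4) is itself a sum of two squares; find a² by testing p − a² for a perfect square:
  29: 29 − 1² = 28, 29 − 2² = 25 = 5² ⇒ 29 = 2² + 5².
  37: 37 − 1² = 36 = 6² ⇒ 37 = 1² + 6².
  Combine using the Brahmagupta–Fibonacci identity (a² + b²)(c² + d²) = (ac − bd)² + (ad + bc)² = (ac + bd)² + (ad − bc)²:
  29 · 37 = 1073: from (2² + 5²)(1² + 6²), take (2·1 − 5·6, 2·6 + 5·1) = (2 − 30, 12 + 5) = (-28, 17); dropping signs (only squares matter) gives (28, 17); check 28² + 17² = 784 + 289 = 1073 ✓.
  Scale by k = 3: (3·28, 3·17) = (84, 51).
Step 4: Order so x ≤ y and verify: 51² + 84² = 2601 + 7056 = 9657 = n. ✓

n = 9657 = 51² + 84² (one valid representation with x ≤ y).


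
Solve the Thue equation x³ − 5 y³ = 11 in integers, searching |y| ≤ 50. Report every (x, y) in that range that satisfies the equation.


The equation is x³ - 5y³ = 11. For fixed y, x³ = 5·y³ + 11, so a solution requires the RHS to be a perfect cube.
Strategy: iterate y from -50 to 50, compute RHS = 5·y³ + 11, and check whether it is a (positive or negative) perfect cube.
Check small values of y:
  y = 0: RHS = 11 is not a perfect cube.
  y = 1: RHS = 16 is not a perfect cube.
  y = -1: RHS = 6 is not a perfect cube.
  y = 2: RHS = 51 is not a perfect cube.
  y = -2: RHS = -29 is not a perfect cube.
  y = 3: RHS = 146 is not a perfect cube.
  y = -3: RHS = -124 is not a perfect cube.
Continuing the search up to |y| = 50 finds no solutions either.
No (x, y) in the scanned range satisfies the equation.

No integer solutions with |y| ≤ 50.


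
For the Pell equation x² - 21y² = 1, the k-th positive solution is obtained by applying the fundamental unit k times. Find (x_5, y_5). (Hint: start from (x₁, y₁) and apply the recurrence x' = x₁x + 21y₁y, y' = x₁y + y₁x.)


Step 1: Find the fundamental solution (x₁, y₁) of x² - 21y² = 1.
  Expand √21 as a continued fraction. a₀ = ⌊√21⌋ = 4; iterate m_{k+1} = d_k·a_k − m_k, d_{k+1} = (21 − m_{k+1}²)/d_k, a_{k+1} = ⌊(a₀ + m_{k+1})/d_{k+1}⌋ (starting m₀ = 0, d₀ = 1), with convergents p_k = a_k·p_{k-1} + p_{k-2}, q_k = a_k·q_{k-1} + q_{k-2} (p₋₁ = 1, q₋₁ = 0):
  k = 0: a₀ = 4; p₀/q₀ = 4/1; p₀² − 21·q₀² = 16 − 21 = -5.
  k = 1: m = 4, d = 5, a = ⌊(4 + 4)/5⌋ = 1; p/q = (1·4 + 1)/(1·1 + 0) = 5/1; p² − 21·q² = 25 − 21 = 4.
  k = 2: m = 1, d = 4, a = ⌊(4 + 1)/4⌋ = 1; p/q = (1·5 + 4)/(1·1 + 1) = 9/2; p² − 21·q² = 81 − 84 = -3.
  k = 3: m = 3, d = 3, a = ⌊(4 + 3)/3⌋ = 2; p/q = (2·9 + 5)/(2·2 + 1) = 23/5; p² − 21·q² = 529 − 525 = 4.
  k = 4: m = 3, d = 4, a = ⌊(4 + 3)/4⌋ = 1; p/q = (1·23 + 9)/(1·5 + 2) = 32/7; p² − 21·q² = 1024 − 1029 = -5.
  k = 5: m = 1, d = 5, a = ⌊(4 + 1)/5⌋ = 1; p/q = (1·32 + 23)/(1·7 + 5) = 55/12; p² − 21·q² = 3025 − 3024 = 1.
  The first convergent with p² − 21·q² = 1 gives the fundamental solution (x₁, y₁) = (55, 12).
Step 2: Apply the recurrence (x_{n+1}, y_{n+1}) = (x₁x_n + 21y₁y_n, x₁y_n + y₁x_n) repeatedly.
  From (x_1, y_1) = (55, 12): x_2 = 55·55 + 21·12·12 = 6049; y_2 = 55·12 + 12·55 = 1320.
  From (x_2, y_2) = (6049, 1320): x_3 = 55·6049 + 21·12·1320 = 665335; y_3 = 55·1320 + 12·6049 = 145188.
  From (x_3, y_3) = (665335, 145188): x_4 = 55·665335 + 21·12·145188 = 73180801; y_4 = 55·145188 + 12·665335 = 15969360.
  From (x_4, y_4) = (73180801, 15969360): x_5 = 55·73180801 + 21·12·15969360 = 8049222775; y_5 = 55·15969360 + 12·73180801 = 1756484412.
Step 3: Verify x_5² - 21·y_5² = 64789987281578700625 - 64789987281578700624 = 1 (should be 1). ✓

(x_1, y_1) = (55, 12); (x_5, y_5) = (8049222775, 1756484412).


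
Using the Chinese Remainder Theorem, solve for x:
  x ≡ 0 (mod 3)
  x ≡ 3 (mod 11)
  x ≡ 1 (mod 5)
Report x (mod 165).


Moduli 3, 11, 5 are pairwise coprime; by CRT there is a unique solution modulo M = 3 · 11 · 5 = 165.
Solve pairwise, accumulating the modulus:
  Start with x ≡ 0 (mod 3).
  Combine with x ≡ 3 (mod 11): since gcd(3, 11) = 1, we get a unique residue mod 33.
    Write x = 0 + 3·t and substitute into x ≡ 3 (mod 11): 3·t ≡ 3 − 0 = 3 (mod 11).
    The inverse of 3 mod 11 is 4 (since 3·4 = 12 = 1·11 + 1), so t ≡ 4·3 = 12 ≡ 1 (mod 11).
    Then x = 0 + 3·1 = 3, valid modulo lcm(3, 11) = 33: x ≡ 3 (mod 33).
  Combine with x ≡ 1 (mod 5): since gcd(33, 5) = 1, we get a unique residue mod 165.
    Write x = 3 + 33·t and substitute into x ≡ 1 (mod 5): 33·t ≡ 1 − 3 = -2 (mod 5).
    Reduce coefficients mod 5: 3·t ≡ 3 (mod 5).
    The inverse of 3 mod 5 is 2 (since 3·2 = 6 = 1·5 + 1), so t ≡ 2·3 = 6 ≡ 1 (mod 5).
    Then x = 3 + 33·1 = 36, valid modulo lcm(33, 5) = 165: x ≡ 36 (mod 165).
Verify: 36 mod 3 = 0 ✓, 36 mod 11 = 3 ✓, 36 mod 5 = 1 ✓.

x ≡ 36 (mod 165).


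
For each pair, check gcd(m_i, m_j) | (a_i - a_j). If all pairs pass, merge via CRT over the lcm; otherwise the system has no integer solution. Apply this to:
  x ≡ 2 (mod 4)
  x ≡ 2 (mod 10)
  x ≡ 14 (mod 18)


Moduli 4, 10, 18 are not pairwise coprime, so CRT works modulo lcm(m_i) when all pairwise compatibility conditions hold.
Pairwise compatibility: gcd(m_i, m_j) must divide a_i - a_j for every pair.
Merge one congruence at a time:
  Start: x ≡ 2 (mod 4).
  Combine with x ≡ 2 (mod 10): gcd(4, 10) = 2; 2 - 2 = 0, which IS divisible by 2, so compatible.
    Write x = 2 + 4·t and substitute into x ≡ 2 (mod 10): 4·t ≡ 2 − 2 = 0 (mod 10).
    Divide the congruence (and modulus) by g = 2: 2·t ≡ 0 (mod 5).
    The inverse of 2 mod 5 is 3 (since 2·3 = 6 = 1·5 + 1), so t ≡ 3·0 = 0 ≡ 0 (mod 5).
    Then x = 2 + 4·0 = 2, valid modulo lcm(4, 10) = 20: x ≡ 2 (mod 20).
  Combine with x ≡ 14 (mod 18): gcd(20, 18) = 2; 14 - 2 = 12, which IS divisible by 2, so compatible.
    Write x = 2 + 20·t and substitute into x ≡ 14 (mod 18): 20·t ≡ 14 − 2 = 12 (mod 18).
    Divide the congruence (and modulus) by g = 2: 10·t ≡ 6 (mod 9).
    Reduce coefficients mod 9: 1·t ≡ 6 (mod 9).
    So t ≡ 6 (mod 9).
    Then x = 2 + 20·6 = 122, valid modulo lcm(20, 18) = 180: x ≡ 122 (mod 180).
Verify: 122 mod 4 = 2, 122 mod 10 = 2, 122 mod 18 = 14.

x ≡ 122 (mod 180).


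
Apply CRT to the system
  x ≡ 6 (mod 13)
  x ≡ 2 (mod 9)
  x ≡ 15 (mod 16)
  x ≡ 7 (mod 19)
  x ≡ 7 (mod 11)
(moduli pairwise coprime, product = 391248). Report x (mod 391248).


Product of moduli M = 13 · 9 · 16 · 19 · 11 = 391248.
Merge one congruence at a time:
  Start: x ≡ 6 (mod 13).
  Combine with x ≡ 2 (mod 9); new modulus lcm = 117.
    Write x = 6 + 13·t and substitute into x ≡ 2 (mod 9): 13·t ≡ 2 − 6 = -4 (mod 9).
    Reduce coefficients mod 9: 4·t ≡ 5 (mod 9).
    The inverse of 4 mod 9 is 7 (since 4·7 = 28 = 3·9 + 1), so t ≡ 7·5 = 35 ≡ 8 (mod 9).
    Then x = 6 + 13·8 = 110, valid modulo lcm(13, 9) = 117: x ≡ 110 (mod 117).
  Combine with x ≡ 15 (mod 16); new modulus lcm = 1872.
    Write x = 110 + 117·t and substitute into x ≡ 15 (mod 16): 117·t ≡ 15 − 110 = -95 (mod 16).
    Reduce coefficients mod 16: 5·t ≡ 1 (mod 16).
    The inverse of 5 mod 16 is 13 (since 5·13 = 65 = 4·16 + 1), so t ≡ 13·1 = 13 ≡ 13 (mod 16).
    Then x = 110 + 117·13 = 1631, valid modulo lcm(117, 16) = 1872: x ≡ 1631 (mod 1872).
  Combine with x ≡ 7 (mod 19); new modulus lcm = 35568.
    Write x = 1631 + 1872·t and substitute into x ≡ 7 (mod 19): 1872·t ≡ 7 − 1631 = -1624 (mod 19).
    Reduce coefficients mod 19: 10·t ≡ 10 (mod 19).
    The inverse of 10 mod 19 is 2 (since 10·2 = 20 = 1·19 + 1), so t ≡ 2·10 = 20 ≡ 1 (mod 19).
    Then x = 1631 + 1872·1 = 3503, valid modulo lcm(1872, 19) = 35568: x ≡ 3503 (mod 35568).
  Combine with x ≡ 7 (mod 11); new modulus lcm = 391248.
    Write x = 3503 + 35568·t and substitute into x ≡ 7 (mod 11): 35568·t ≡ 7 − 3503 = -3496 (mod 11).
    Reduce coefficients mod 11: 5·t ≡ 2 (mod 11).
    The inverse of 5 mod 11 is 9 (since 5·9 = 45 = 4·11 + 1), so t ≡ 9·2 = 18 ≡ 7 (mod 11).
    Then x = 3503 + 35568·7 = 252479, valid modulo lcm(35568, 11) = 391248: x ≡ 252479 (mod 391248).
Verify against each original: 252479 mod 13 = 6, 252479 mod 9 = 2, 252479 mod 16 = 15, 252479 mod 19 = 7, 252479 mod 11 = 7.

x ≡ 252479 (mod 391248).


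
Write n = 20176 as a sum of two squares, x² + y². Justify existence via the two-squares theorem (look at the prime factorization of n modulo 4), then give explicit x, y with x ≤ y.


Step 1: Factor n = 20176 = 2^4 · 13 · 97.
Step 2: Check the mod-4 condition on each prime factor: 2 = 2 (special); 13 ≡ 1 (mod 4), exponent 1; 97 ≡ 1 (mod 4), exponent 1.
All primes ≡ 3 (mod 4) appear to even exponent (or don't appear), so by the two-squares theorem n IS expressible as a sum of two squares.
Step 3: Build a representation. Group n = k² · m with k = 4 and m = 13 · 97 = 1261 (a product of primes ≡ 1 (mod 4)); a representation of m scales to one of n via (k·x)² + (k·y)² = k²(x² + y²). Each prime p ≡ 1 (mod 4) is itself a sum of two squares; find a² by testing p − a² for a perfect square:
  13: 13 − 1² = 12, 13 − 2² = 9 = 3² ⇒ 13 = 2² + 3².
  97: 97 − 1² = 96, 97 − 2² = 93, 97 − 3² = 88, 97 − 4² = 81 = 9² ⇒ 97 = 4² + 9².
  Combine using the Brahmagupta–Fibonacci identity (a² + b²)(c² + d²) = (ac − bd)² + (ad + bc)² = (ac + bd)² + (ad − bc)²:
  13 · 97 = 1261: from (2² + 3²)(4² + 9²), take (2·4 − 3·9, 2·9 + 3·4) = (8 − 27, 18 + 12) = (-19, 30); dropping signs (only squares matter) gives (19, 30); check 19² + 30² = 361 + 900 = 1261 ✓.
  Scale by k = 4: (4·19, 4·30) = (76, 120).
Step 4: Order so x ≤ y and verify: 76² + 120² = 5776 + 14400 = 20176 = n. ✓

n = 20176 = 76² + 120² (one valid representation with x ≤ y).


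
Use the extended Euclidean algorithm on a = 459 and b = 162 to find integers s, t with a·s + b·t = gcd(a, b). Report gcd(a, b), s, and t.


Euclidean algorithm on (459, 162) — divide until remainder is 0:
  459 = 2 · 162 + 135
  162 = 1 · 135 + 27
  135 = 5 · 27 + 0
gcd(459, 162) = 27.
Track Bezout coefficients alongside the remainders: start with r₀ = 459 = a·1 + b·0 (s = 1, t = 0) and r₁ = 162 = a·0 + b·1 (s = 0, t = 1); each new remainder r_{k+1} = r_{k-1} − q_k·r_k inherits s_{k+1} = s_{k-1} − q_k·s_k, t_{k+1} = t_{k-1} − q_k·t_k, so r_k = a·s_k + b·t_k at every step:
  q = 2: r = 135, s = 1 − 2·0 = 1, t = 0 − 2·1 = -2  (check: 459·1 + 162·(-2) = 135)
  q = 1: r = 27, s = 0 − 1·1 = -1, t = 1 − 1·(-2) = 3  (check: 459·(-1) + 162·3 = 27)
The row with r = 27 (the gcd) gives the Bezout coefficients s = -1, t = 3.
Result: 459 · (-1) + 162 · (3) = 27.

gcd(459, 162) = 27; s = -1, t = 3 (check: 459·(-1) + 162·3 = 27).


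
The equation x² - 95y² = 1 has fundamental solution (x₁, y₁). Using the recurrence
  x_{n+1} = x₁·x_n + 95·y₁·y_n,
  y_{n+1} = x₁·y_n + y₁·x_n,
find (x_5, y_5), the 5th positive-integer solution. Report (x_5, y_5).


Step 1: Find the fundamental solution (x₁, y₁) of x² - 95y² = 1.
  Expand √95 as a continued fraction. a₀ = ⌊√95⌋ = 9; iterate m_{k+1} = d_k·a_k − m_k, d_{k+1} = (95 − m_{k+1}²)/d_k, a_{k+1} = ⌊(a₀ + m_{k+1})/d_{k+1}⌋ (starting m₀ = 0, d₀ = 1), with convergents p_k = a_k·p_{k-1} + p_{k-2}, q_k = a_k·q_{k-1} + q_{k-2} (p₋₁ = 1, q₋₁ = 0):
  k = 0: a₀ = 9; p₀/q₀ = 9/1; p₀² − 95·q₀² = 81 − 95 = -14.
  k = 1: m = 9, d = 14, a = ⌊(9 + 9)/14⌋ = 1; p/q = (1·9 + 1)/(1·1 + 0) = 10/1; p² − 95·q² = 100 − 95 = 5.
  k = 2: m = 5, d = 5, a = ⌊(9 + 5)/5⌋ = 2; p/q = (2·10 + 9)/(2·1 + 1) = 29/3; p² − 95·q² = 841 − 855 = -14.
  k = 3: m = 5, d = 14, a = ⌊(9 + 5)/14⌋ = 1; p/q = (1·29 + 10)/(1·3 + 1) = 39/4; p² − 95·q² = 1521 − 1520 = 1.
  The first convergent with p² − 95·q² = 1 gives the fundamental solution (x₁, y₁) = (39, 4).
Step 2: Apply the recurrence (x_{n+1}, y_{n+1}) = (x₁x_n + 95y₁y_n, x₁y_n + y₁x_n) repeatedly.
  From (x_1, y_1) = (39, 4): x_2 = 39·39 + 95·4·4 = 3041; y_2 = 39·4 + 4·39 = 312.
  From (x_2, y_2) = (3041, 312): x_3 = 39·3041 + 95·4·312 = 237159; y_3 = 39·312 + 4·3041 = 24332.
  From (x_3, y_3) = (237159, 24332): x_4 = 39·237159 + 95·4·24332 = 18495361; y_4 = 39·24332 + 4·237159 = 1897584.
  From (x_4, y_4) = (18495361, 1897584): x_5 = 39·18495361 + 95·4·1897584 = 1442400999; y_5 = 39·1897584 + 4·18495361 = 147987220.
Step 3: Verify x_5² - 95·y_5² = 2080520641916198001 - 2080520641916198000 = 1 (should be 1). ✓

(x_1, y_1) = (39, 4); (x_5, y_5) = (1442400999, 147987220).


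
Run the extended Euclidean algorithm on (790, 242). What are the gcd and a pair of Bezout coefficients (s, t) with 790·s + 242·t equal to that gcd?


Euclidean algorithm on (790, 242) — divide until remainder is 0:
  790 = 3 · 242 + 64
  242 = 3 · 64 + 50
  64 = 1 · 50 + 14
  50 = 3 · 14 + 8
  14 = 1 · 8 + 6
  8 = 1 · 6 + 2
  6 = 3 · 2 + 0
gcd(790, 242) = 2.
Track Bezout coefficients alongside the remainders: start with r₀ = 790 = a·1 + b·0 (s = 1, t = 0) and r₁ = 242 = a·0 + b·1 (s = 0, t = 1); each new remainder r_{k+1} = r_{k-1} − q_k·r_k inherits s_{k+1} = s_{k-1} − q_k·s_k, t_{k+1} = t_{k-1} − q_k·t_k, so r_k = a·s_k + b·t_k at every step:
  q = 3: r = 64, s = 1 − 3·0 = 1, t = 0 − 3·1 = -3  (check: 790·1 + 242·(-3) = 64)
  q = 3: r = 50, s = 0 − 3·1 = -3, t = 1 − 3·(-3) = 10  (check: 790·(-3) + 242·10 = 50)
  q = 1: r = 14, s = 1 − 1·(-3) = 4, t = -3 − 1·10 = -13  (check: 790·4 + 242·(-13) = 14)
  q = 3: r = 8, s = -3 − 3·4 = -15, t = 10 − 3·(-13) = 49  (check: 790·(-15) + 242·49 = 8)
  q = 1: r = 6, s = 4 − 1·(-15) = 19, t = -13 − 1·49 = -62  (check: 790·19 + 242·(-62) = 6)
  q = 1: r = 2, s = -15 − 1·19 = -34, t = 49 − 1·(-62) = 111  (check: 790·(-34) + 242·111 = 2)
The row with r = 2 (the gcd) gives the Bezout coefficients s = -34, t = 111.
Result: 790 · (-34) + 242 · (111) = 2.

gcd(790, 242) = 2; s = -34, t = 111 (check: 790·(-34) + 242·111 = 2).


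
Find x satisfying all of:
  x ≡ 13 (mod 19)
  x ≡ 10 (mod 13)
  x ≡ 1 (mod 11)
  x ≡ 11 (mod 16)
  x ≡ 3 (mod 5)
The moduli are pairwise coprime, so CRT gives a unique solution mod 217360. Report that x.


Product of moduli M = 19 · 13 · 11 · 16 · 5 = 217360.
Merge one congruence at a time:
  Start: x ≡ 13 (mod 19).
  Combine with x ≡ 10 (mod 13); new modulus lcm = 247.
    Write x = 13 + 19·t and substitute into x ≡ 10 (mod 13): 19·t ≡ 10 − 13 = -3 (mod 13).
    Reduce coefficients mod 13: 6·t ≡ 10 (mod 13).
    The inverse of 6 mod 13 is 11 (since 6·11 = 66 = 5·13 + 1), so t ≡ 11·10 = 110 ≡ 6 (mod 13).
    Then x = 13 + 19·6 = 127, valid modulo lcm(19, 13) = 247: x ≡ 127 (mod 247).
  Combine with x ≡ 1 (mod 11); new modulus lcm = 2717.
    Write x = 127 + 247·t and substitute into x ≡ 1 (mod 11): 247·t ≡ 1 − 127 = -126 (mod 11).
    Reduce coefficients mod 11: 5·t ≡ 6 (mod 11).
    The inverse of 5 mod 11 is 9 (since 5·9 = 45 = 4·11 + 1), so t ≡ 9·6 = 54 ≡ 10 (mod 11).
    Then x = 127 + 247·10 = 2597, valid modulo lcm(247, 11) = 2717: x ≡ 2597 (mod 2717).
  Combine with x ≡ 11 (mod 16); new modulus lcm = 43472.
    Write x = 2597 + 2717·t and substitute into x ≡ 11 (mod 16): 2717·t ≡ 11 − 2597 = -2586 (mod 16).
    Reduce coefficients mod 16: 13·t ≡ 6 (mod 16).
    The inverse of 13 mod 16 is 5 (since 13·5 = 65 = 4·16 + 1), so t ≡ 5·6 = 30 ≡ 14 (mod 16).
    Then x = 2597 + 2717·14 = 40635, valid modulo lcm(2717, 16) = 43472: x ≡ 40635 (mod 43472).
  Combine with x ≡ 3 (mod 5); new modulus lcm = 217360.
    Write x = 40635 + 43472·t and substitute into x ≡ 3 (mod 5): 43472·t ≡ 3 − 40635 = -40632 (mod 5).
    Reduce coefficients mod 5: 2·t ≡ 3 (mod 5).
    The inverse of 2 mod 5 is 3 (since 2·3 = 6 = 1·5 + 1), so t ≡ 3·3 = 9 ≡ 4 (mod 5).
    Then x = 40635 + 43472·4 = 214523, valid modulo lcm(43472, 5) = 217360: x ≡ 214523 (mod 217360).
Verify against each original: 214523 mod 19 = 13, 214523 mod 13 = 10, 214523 mod 11 = 1, 214523 mod 16 = 11, 214523 mod 5 = 3.

x ≡ 214523 (mod 217360).


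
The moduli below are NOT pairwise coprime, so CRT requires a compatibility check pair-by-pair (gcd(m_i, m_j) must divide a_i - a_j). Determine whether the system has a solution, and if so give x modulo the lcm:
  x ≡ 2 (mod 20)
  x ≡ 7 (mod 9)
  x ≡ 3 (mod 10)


Moduli 20, 9, 10 are not pairwise coprime, so CRT works modulo lcm(m_i) when all pairwise compatibility conditions hold.
Pairwise compatibility: gcd(m_i, m_j) must divide a_i - a_j for every pair.
Merge one congruence at a time:
  Start: x ≡ 2 (mod 20).
  Combine with x ≡ 7 (mod 9): gcd(20, 9) = 1; 7 - 2 = 5, which IS divisible by 1, so compatible.
    Write x = 2 + 20·t and substitute into x ≡ 7 (mod 9): 20·t ≡ 7 − 2 = 5 (mod 9).
    Reduce coefficients mod 9: 2·t ≡ 5 (mod 9).
    The inverse of 2 mod 9 is 5 (since 2·5 = 10 = 1·9 + 1), so t ≡ 5·5 = 25 ≡ 7 (mod 9).
    Then x = 2 + 20·7 = 142, valid modulo lcm(20, 9) = 180: x ≡ 142 (mod 180).
  Combine with x ≡ 3 (mod 10): gcd(180, 10) = 10, and 3 - 142 = -139 is NOT divisible by 10.
    ⇒ system is inconsistent (no integer solution).

No solution (the system is inconsistent).


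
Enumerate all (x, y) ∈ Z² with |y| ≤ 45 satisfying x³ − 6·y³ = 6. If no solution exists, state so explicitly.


The equation is x³ - 6y³ = 6. For fixed y, x³ = 6·y³ + 6, so a solution requires the RHS to be a perfect cube.
Strategy: iterate y from -45 to 45, compute RHS = 6·y³ + 6, and check whether it is a (positive or negative) perfect cube.
Check small values of y:
  y = 0: RHS = 6 is not a perfect cube.
  y = 1: RHS = 12 is not a perfect cube.
  y = -1: RHS = 0 = (0)³ ⇒ x = 0 works.
  y = 2: RHS = 54 is not a perfect cube.
  y = -2: RHS = -42 is not a perfect cube.
  y = 3: RHS = 168 is not a perfect cube.
  y = -3: RHS = -156 is not a perfect cube.
Continuing the search up to |y| = 45 finds no further solutions beyond those listed.
Collected solutions: (0, -1).

Solutions (with |y| ≤ 45): (0, -1).


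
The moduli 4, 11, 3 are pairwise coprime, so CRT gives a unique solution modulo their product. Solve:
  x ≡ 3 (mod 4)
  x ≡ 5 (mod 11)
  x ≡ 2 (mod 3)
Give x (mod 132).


Moduli 4, 11, 3 are pairwise coprime; by CRT there is a unique solution modulo M = 4 · 11 · 3 = 132.
Solve pairwise, accumulating the modulus:
  Start with x ≡ 3 (mod 4).
  Combine with x ≡ 5 (mod 11): since gcd(4, 11) = 1, we get a unique residue mod 44.
    Write x = 3 + 4·t and substitute into x ≡ 5 (mod 11): 4·t ≡ 5 − 3 = 2 (mod 11).
    The inverse of 4 mod 11 is 3 (since 4·3 = 12 = 1·11 + 1), so t ≡ 3·2 = 6 ≡ 6 (mod 11).
    Then x = 3 + 4·6 = 27, valid modulo lcm(4, 11) = 44: x ≡ 27 (mod 44).
  Combine with x ≡ 2 (mod 3): since gcd(44, 3) = 1, we get a unique residue mod 132.
    Write x = 27 + 44·t and substitute into x ≡ 2 (mod 3): 44·t ≡ 2 − 27 = -25 (mod 3).
    Reduce coefficients mod 3: 2·t ≡ 2 (mod 3).
    The inverse of 2 mod 3 is 2 (since 2·2 = 4 = 1·3 + 1), so t ≡ 2·2 = 4 ≡ 1 (mod 3).
    Then x = 27 + 44·1 = 71, valid modulo lcm(44, 3) = 132: x ≡ 71 (mod 132).
Verify: 71 mod 4 = 3 ✓, 71 mod 11 = 5 ✓, 71 mod 3 = 2 ✓.

x ≡ 71 (mod 132).


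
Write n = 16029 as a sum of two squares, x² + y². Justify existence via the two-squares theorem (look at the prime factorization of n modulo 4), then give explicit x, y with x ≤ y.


Step 1: Factor n = 16029 = 3^2 · 13 · 137.
Step 2: Check the mod-4 condition on each prime factor: 3 ≡ 3 (mod 4), exponent 2 (must be even); 13 ≡ 1 (mod 4), exponent 1; 137 ≡ 1 (mod 4), exponent 1.
All primes ≡ 3 (mod 4) appear to even exponent (or don't appear), so by the two-squares theorem n IS expressible as a sum of two squares.
Step 3: Build a representation. Group n = k² · m with k = 3 and m = 13 · 137 = 1781 (a product of primes ≡ 1 (mod 4)); a representation of m scales to one of n via (k·x)² + (k·y)² = k²(x² + y²). Each prime p ≡ 1 (mod 4) is itself a sum of two squares; find a² by testing p − a² for a perfect square:
  13: 13 − 1² = 12, 13 − 2² = 9 = 3² ⇒ 13 = 2² + 3².
  137: 137 − 1² = 136, 137 − 2² = 133, 137 − 3² = 128, 137 − 4² = 121 = 11² ⇒ 137 = 4² + 11².
  Combine using the Brahmagupta–Fibonacci identity (a² + b²)(c² + d²) = (ac − bd)² + (ad + bc)² = (ac + bd)² + (ad − bc)²:
  13 · 137 = 1781: from (2² + 3²)(4² + 11²), take (2·4 − 3·11, 2·11 + 3·4) = (8 − 33, 22 + 12) = (-25, 34); dropping signs (only squares matter) gives (25, 34); check 25² + 34² = 625 + 1156 = 1781 ✓.
  Scale by k = 3: (3·25, 3·34) = (75, 102).
Step 4: Order so x ≤ y and verify: 75² + 102² = 5625 + 10404 = 16029 = n. ✓

n = 16029 = 75² + 102² (one valid representation with x ≤ y).


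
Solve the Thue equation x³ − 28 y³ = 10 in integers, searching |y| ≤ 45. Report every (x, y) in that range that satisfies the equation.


The equation is x³ - 28y³ = 10. For fixed y, x³ = 28·y³ + 10, so a solution requires the RHS to be a perfect cube.
Strategy: iterate y from -45 to 45, compute RHS = 28·y³ + 10, and check whether it is a (positive or negative) perfect cube.
Check small values of y:
  y = 0: RHS = 10 is not a perfect cube.
  y = 1: RHS = 38 is not a perfect cube.
  y = -1: RHS = -18 is not a perfect cube.
  y = 2: RHS = 234 is not a perfect cube.
  y = -2: RHS = -214 is not a perfect cube.
  y = 3: RHS = 766 is not a perfect cube.
  y = -3: RHS = -746 is not a perfect cube.
Continuing the search up to |y| = 45 finds no solutions either.
No (x, y) in the scanned range satisfies the equation.

No integer solutions with |y| ≤ 45.


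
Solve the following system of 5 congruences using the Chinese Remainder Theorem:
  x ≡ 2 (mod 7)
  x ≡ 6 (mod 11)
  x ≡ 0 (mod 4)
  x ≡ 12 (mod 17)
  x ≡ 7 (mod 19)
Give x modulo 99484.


Product of moduli M = 7 · 11 · 4 · 17 · 19 = 99484.
Merge one congruence at a time:
  Start: x ≡ 2 (mod 7).
  Combine with x ≡ 6 (mod 11); new modulus lcm = 77.
    Write x = 2 + 7·t and substitute into x ≡ 6 (mod 11): 7·t ≡ 6 − 2 = 4 (mod 11).
    The inverse of 7 mod 11 is 8 (since 7·8 = 56 = 5·11 + 1), so t ≡ 8·4 = 32 ≡ 10 (mod 11).
    Then x = 2 + 7·10 = 72, valid modulo lcm(7, 11) = 77: x ≡ 72 (mod 77).
  Combine with x ≡ 0 (mod 4); new modulus lcm = 308.
    Write x = 72 + 77·t and substitute into x ≡ 0 (mod 4): 77·t ≡ 0 − 72 = -72 (mod 4).
    Reduce coefficients mod 4: 1·t ≡ 0 (mod 4).
    So t ≡ 0 (mod 4).
    Then x = 72 + 77·0 = 72, valid modulo lcm(77, 4) = 308: x ≡ 72 (mod 308).
  Combine with x ≡ 12 (mod 17); new modulus lcm = 5236.
    Write x = 72 + 308·t and substitute into x ≡ 12 (mod 17): 308·t ≡ 12 − 72 = -60 (mod 17).
    Reduce coefficients mod 17: 2·t ≡ 8 (mod 17).
    The inverse of 2 mod 17 is 9 (since 2·9 = 18 = 1·17 + 1), so t ≡ 9·8 = 72 ≡ 4 (mod 17).
    Then x = 72 + 308·4 = 1304, valid modulo lcm(308, 17) = 5236: x ≡ 1304 (mod 5236).
  Combine with x ≡ 7 (mod 19); new modulus lcm = 99484.
    Write x = 1304 + 5236·t and substitute into x ≡ 7 (mod 19): 5236·t ≡ 7 − 1304 = -1297 (mod 19).
    Reduce coefficients mod 19: 11·t ≡ 14 (mod 19).
    The inverse of 11 mod 19 is 7 (since 11·7 = 77 = 4·19 + 1), so t ≡ 7·14 = 98 ≡ 3 (mod 19).
    Then x = 1304 + 5236·3 = 17012, valid modulo lcm(5236, 19) = 99484: x ≡ 17012 (mod 99484).
Verify against each original: 17012 mod 7 = 2, 17012 mod 11 = 6, 17012 mod 4 = 0, 17012 mod 17 = 12, 17012 mod 19 = 7.

x ≡ 17012 (mod 99484).


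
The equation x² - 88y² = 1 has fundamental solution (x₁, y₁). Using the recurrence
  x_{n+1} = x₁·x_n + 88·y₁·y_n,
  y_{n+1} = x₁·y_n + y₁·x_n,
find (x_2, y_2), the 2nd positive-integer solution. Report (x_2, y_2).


Step 1: Find the fundamental solution (x₁, y₁) of x² - 88y² = 1.
  Expand √88 as a continued fraction. a₀ = ⌊√88⌋ = 9; iterate m_{k+1} = d_k·a_k − m_k, d_{k+1} = (88 − m_{k+1}²)/d_k, a_{k+1} = ⌊(a₀ + m_{k+1})/d_{k+1}⌋ (starting m₀ = 0, d₀ = 1), with convergents p_k = a_k·p_{k-1} + p_{k-2}, q_k = a_k·q_{k-1} + q_{k-2} (p₋₁ = 1, q₋₁ = 0):
  k = 0: a₀ = 9; p₀/q₀ = 9/1; p₀² − 88·q₀² = 81 − 88 = -7.
  k = 1: m = 9, d = 7, a = ⌊(9 + 9)/7⌋ = 2; p/q = (2·9 + 1)/(2·1 + 0) = 19/2; p² − 88·q² = 361 − 352 = 9.
  k = 2: m = 5, d = 9, a = ⌊(9 + 5)/9⌋ = 1; p/q = (1·19 + 9)/(1·2 + 1) = 28/3; p² − 88·q² = 784 − 792 = -8.
  k = 3: m = 4, d = 8, a = ⌊(9 + 4)/8⌋ = 1; p/q = (1·28 + 19)/(1·3 + 2) = 47/5; p² − 88·q² = 2209 − 2200 = 9.
  k = 4: m = 4, d = 9, a = ⌊(9 + 4)/9⌋ = 1; p/q = (1·47 + 28)/(1·5 + 3) = 75/8; p² − 88·q² = 5625 − 5632 = -7.
  k = 5: m = 5, d = 7, a = ⌊(9 + 5)/7⌋ = 2; p/q = (2·75 + 47)/(2·8 + 5) = 197/21; p² − 88·q² = 38809 − 38808 = 1.
  The first convergent with p² − 88·q² = 1 gives the fundamental solution (x₁, y₁) = (197, 21).
Step 2: Apply the recurrence (x_{n+1}, y_{n+1}) = (x₁x_n + 88y₁y_n, x₁y_n + y₁x_n) repeatedly.
  From (x_1, y_1) = (197, 21): x_2 = 197·197 + 88·21·21 = 77617; y_2 = 197·21 + 21·197 = 8274.
Step 3: Verify x_2² - 88·y_2² = 6024398689 - 6024398688 = 1 (should be 1). ✓

(x_1, y_1) = (197, 21); (x_2, y_2) = (77617, 8274).


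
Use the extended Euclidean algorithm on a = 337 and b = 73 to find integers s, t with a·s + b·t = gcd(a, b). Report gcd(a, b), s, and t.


Euclidean algorithm on (337, 73) — divide until remainder is 0:
  337 = 4 · 73 + 45
  73 = 1 · 45 + 28
  45 = 1 · 28 + 17
  28 = 1 · 17 + 11
  17 = 1 · 11 + 6
  11 = 1 · 6 + 5
  6 = 1 · 5 + 1
  5 = 5 · 1 + 0
gcd(337, 73) = 1.
Track Bezout coefficients alongside the remainders: start with r₀ = 337 = a·1 + b·0 (s = 1, t = 0) and r₁ = 73 = a·0 + b·1 (s = 0, t = 1); each new remainder r_{k+1} = r_{k-1} − q_k·r_k inherits s_{k+1} = s_{k-1} − q_k·s_k, t_{k+1} = t_{k-1} − q_k·t_k, so r_k = a·s_k + b·t_k at every step:
  q = 4: r = 45, s = 1 − 4·0 = 1, t = 0 − 4·1 = -4  (check: 337·1 + 73·(-4) = 45)
  q = 1: r = 28, s = 0 − 1·1 = -1, t = 1 − 1·(-4) = 5  (check: 337·(-1) + 73·5 = 28)
  q = 1: r = 17, s = 1 − 1·(-1) = 2, t = -4 − 1·5 = -9  (check: 337·2 + 73·(-9) = 17)
  q = 1: r = 11, s = -1 − 1·2 = -3, t = 5 − 1·(-9) = 14  (check: 337·(-3) + 73·14 = 11)
  q = 1: r = 6, s = 2 − 1·(-3) = 5, t = -9 − 1·14 = -23  (check: 337·5 + 73·(-23) = 6)
  q = 1: r = 5, s = -3 − 1·5 = -8, t = 14 − 1·(-23) = 37  (check: 337·(-8) + 73·37 = 5)
  q = 1: r = 1, s = 5 − 1·(-8) = 13, t = -23 − 1·37 = -60  (check: 337·13 + 73·(-60) = 1)
The row with r = 1 (the gcd) gives the Bezout coefficients s = 13, t = -60.
Result: 337 · (13) + 73 · (-60) = 1.

gcd(337, 73) = 1; s = 13, t = -60 (check: 337·13 + 73·(-60) = 1).


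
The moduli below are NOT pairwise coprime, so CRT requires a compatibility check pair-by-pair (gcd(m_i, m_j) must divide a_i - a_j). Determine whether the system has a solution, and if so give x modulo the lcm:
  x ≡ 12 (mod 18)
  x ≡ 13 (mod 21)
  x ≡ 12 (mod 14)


Moduli 18, 21, 14 are not pairwise coprime, so CRT works modulo lcm(m_i) when all pairwise compatibility conditions hold.
Pairwise compatibility: gcd(m_i, m_j) must divide a_i - a_j for every pair.
Merge one congruence at a time:
  Start: x ≡ 12 (mod 18).
  Combine with x ≡ 13 (mod 21): gcd(18, 21) = 3, and 13 - 12 = 1 is NOT divisible by 3.
    ⇒ system is inconsistent (no integer solution).

No solution (the system is inconsistent).


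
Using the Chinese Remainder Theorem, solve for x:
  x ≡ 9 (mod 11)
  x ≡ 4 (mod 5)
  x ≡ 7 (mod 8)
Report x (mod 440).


Moduli 11, 5, 8 are pairwise coprime; by CRT there is a unique solution modulo M = 11 · 5 · 8 = 440.
Solve pairwise, accumulating the modulus:
  Start with x ≡ 9 (mod 11).
  Combine with x ≡ 4 (mod 5): since gcd(11, 5) = 1, we get a unique residue mod 55.
    Write x = 9 + 11·t and substitute into x ≡ 4 (mod 5): 11·t ≡ 4 − 9 = -5 (mod 5).
    Reduce coefficients mod 5: 1·t ≡ 0 (mod 5).
    So t ≡ 0 (mod 5).
    Then x = 9 + 11·0 = 9, valid modulo lcm(11, 5) = 55: x ≡ 9 (mod 55).
  Combine with x ≡ 7 (mod 8): since gcd(55, 8) = 1, we get a unique residue mod 440.
    Write x = 9 + 55·t and substitute into x ≡ 7 (mod 8): 55·t ≡ 7 − 9 = -2 (mod 8).
    Reduce coefficients mod 8: 7·t ≡ 6 (mod 8).
    The inverse of 7 mod 8 is 7 (since 7·7 = 49 = 6·8 + 1), so t ≡ 7·6 = 42 ≡ 2 (mod 8).
    Then x = 9 + 55·2 = 119, valid modulo lcm(55, 8) = 440: x ≡ 119 (mod 440).
Verify: 119 mod 11 = 9 ✓, 119 mod 5 = 4 ✓, 119 mod 8 = 7 ✓.

x ≡ 119 (mod 440).


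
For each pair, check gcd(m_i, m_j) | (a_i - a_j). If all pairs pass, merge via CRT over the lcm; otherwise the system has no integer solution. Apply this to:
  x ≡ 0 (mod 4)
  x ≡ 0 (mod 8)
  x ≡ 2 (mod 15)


Moduli 4, 8, 15 are not pairwise coprime, so CRT works modulo lcm(m_i) when all pairwise compatibility conditions hold.
Pairwise compatibility: gcd(m_i, m_j) must divide a_i - a_j for every pair.
Merge one congruence at a time:
  Start: x ≡ 0 (mod 4).
  Combine with x ≡ 0 (mod 8): gcd(4, 8) = 4; 0 - 0 = 0, which IS divisible by 4, so compatible.
    Write x = 0 + 4·t and substitute into x ≡ 0 (mod 8): 4·t ≡ 0 − 0 = 0 (mod 8).
    Divide the congruence (and modulus) by g = 4: 1·t ≡ 0 (mod 2).
    So t ≡ 0 (mod 2).
    Then x = 0 + 4·0 = 0, valid modulo lcm(4, 8) = 8: x ≡ 0 (mod 8).
  Combine with x ≡ 2 (mod 15): gcd(8, 15) = 1; 2 - 0 = 2, which IS divisible by 1, so compatible.
    Write x = 0 + 8·t and substitute into x ≡ 2 (mod 15): 8·t ≡ 2 − 0 = 2 (mod 15).
    The inverse of 8 mod 15 is 2 (since 8·2 = 16 = 1·15 + 1), so t ≡ 2·2 = 4 ≡ 4 (mod 15).
    Then x = 0 + 8·4 = 32, valid modulo lcm(8, 15) = 120: x ≡ 32 (mod 120).
Verify: 32 mod 4 = 0, 32 mod 8 = 0, 32 mod 15 = 2.

x ≡ 32 (mod 120).


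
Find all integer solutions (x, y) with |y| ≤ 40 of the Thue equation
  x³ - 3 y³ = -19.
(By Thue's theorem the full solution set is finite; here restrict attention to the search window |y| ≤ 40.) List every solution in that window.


The equation is x³ - 3y³ = -19. For fixed y, x³ = 3·y³ − 19, so a solution requires the RHS to be a perfect cube.
Strategy: iterate y from -40 to 40, compute RHS = 3·y³ − 19, and check whether it is a (positive or negative) perfect cube.
Check small values of y:
  y = 0: RHS = -19 is not a perfect cube.
  y = 1: RHS = -16 is not a perfect cube.
  y = -1: RHS = -22 is not a perfect cube.
  y = 2: RHS = 5 is not a perfect cube.
  y = -2: RHS = -43 is not a perfect cube.
  y = 3: RHS = 62 is not a perfect cube.
  y = -3: RHS = -100 is not a perfect cube.
Continuing the search up to |y| = 40 finds no solutions either.
No (x, y) in the scanned range satisfies the equation.

No integer solutions with |y| ≤ 40.


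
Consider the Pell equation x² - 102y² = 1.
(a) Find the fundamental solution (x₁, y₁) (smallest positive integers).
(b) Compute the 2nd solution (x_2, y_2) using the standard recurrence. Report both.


Step 1: Find the fundamental solution (x₁, y₁) of x² - 102y² = 1.
  Expand √102 as a continued fraction. a₀ = ⌊√102⌋ = 10; iterate m_{k+1} = d_k·a_k − m_k, d_{k+1} = (102 − m_{k+1}²)/d_k, a_{k+1} = ⌊(a₀ + m_{k+1})/d_{k+1}⌋ (starting m₀ = 0, d₀ = 1), with convergents p_k = a_k·p_{k-1} + p_{k-2}, q_k = a_k·q_{k-1} + q_{k-2} (p₋₁ = 1, q₋₁ = 0):
  k = 0: a₀ = 10; p₀/q₀ = 10/1; p₀² − 102·q₀² = 100 − 102 = -2.
  k = 1: m = 10, d = 2, a = ⌊(10 + 10)/2⌋ = 10; p/q = (10·10 + 1)/(10·1 + 0) = 101/10; p² − 102·q² = 10201 − 10200 = 1.
  The first convergent with p² − 102·q² = 1 gives the fundamental solution (x₁, y₁) = (101, 10).
Step 2: Apply the recurrence (x_{n+1}, y_{n+1}) = (x₁x_n + 102y₁y_n, x₁y_n + y₁x_n) repeatedly.
  From (x_1, y_1) = (101, 10): x_2 = 101·101 + 102·10·10 = 20401; y_2 = 101·10 + 10·101 = 2020.
Step 3: Verify x_2² - 102·y_2² = 416200801 - 416200800 = 1 (should be 1). ✓

(x_1, y_1) = (101, 10); (x_2, y_2) = (20401, 2020).


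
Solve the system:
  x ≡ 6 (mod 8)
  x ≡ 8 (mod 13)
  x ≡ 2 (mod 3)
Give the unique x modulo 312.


Moduli 8, 13, 3 are pairwise coprime; by CRT there is a unique solution modulo M = 8 · 13 · 3 = 312.
Solve pairwise, accumulating the modulus:
  Start with x ≡ 6 (mod 8).
  Combine with x ≡ 8 (mod 13): since gcd(8, 13) = 1, we get a unique residue mod 104.
    Write x = 6 + 8·t and substitute into x ≡ 8 (mod 13): 8·t ≡ 8 − 6 = 2 (mod 13).
    The inverse of 8 mod 13 is 5 (since 8·5 = 40 = 3·13 + 1), so t ≡ 5·2 = 10 ≡ 10 (mod 13).
    Then x = 6 + 8·10 = 86, valid modulo lcm(8, 13) = 104: x ≡ 86 (mod 104).
  Combine with x ≡ 2 (mod 3): since gcd(104, 3) = 1, we get a unique residue mod 312.
    Write x = 86 + 104·t and substitute into x ≡ 2 (mod 3): 104·t ≡ 2 − 86 = -84 (mod 3).
    Reduce coefficients mod 3: 2·t ≡ 0 (mod 3).
    The inverse of 2 mod 3 is 2 (since 2·2 = 4 = 1·3 + 1), so t ≡ 2·0 = 0 ≡ 0 (mod 3).
    Then x = 86 + 104·0 = 86, valid modulo lcm(104, 3) = 312: x ≡ 86 (mod 312).
Verify: 86 mod 8 = 6 ✓, 86 mod 13 = 8 ✓, 86 mod 3 = 2 ✓.

x ≡ 86 (mod 312).


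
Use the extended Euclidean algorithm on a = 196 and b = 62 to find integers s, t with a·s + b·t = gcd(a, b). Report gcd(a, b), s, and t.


Euclidean algorithm on (196, 62) — divide until remainder is 0:
  196 = 3 · 62 + 10
  62 = 6 · 10 + 2
  10 = 5 · 2 + 0
gcd(196, 62) = 2.
Track Bezout coefficients alongside the remainders: start with r₀ = 196 = a·1 + b·0 (s = 1, t = 0) and r₁ = 62 = a·0 + b·1 (s = 0, t = 1); each new remainder r_{k+1} = r_{k-1} − q_k·r_k inherits s_{k+1} = s_{k-1} − q_k·s_k, t_{k+1} = t_{k-1} − q_k·t_k, so r_k = a·s_k + b·t_k at every step:
  q = 3: r = 10, s = 1 − 3·0 = 1, t = 0 − 3·1 = -3  (check: 196·1 + 62·(-3) = 10)
  q = 6: r = 2, s = 0 − 6·1 = -6, t = 1 − 6·(-3) = 19  (check: 196·(-6) + 62·19 = 2)
The row with r = 2 (the gcd) gives the Bezout coefficients s = -6, t = 19.
Result: 196 · (-6) + 62 · (19) = 2.

gcd(196, 62) = 2; s = -6, t = 19 (check: 196·(-6) + 62·19 = 2).


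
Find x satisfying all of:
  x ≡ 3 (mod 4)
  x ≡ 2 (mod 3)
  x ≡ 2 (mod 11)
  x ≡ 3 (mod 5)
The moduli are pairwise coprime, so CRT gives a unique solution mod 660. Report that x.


Product of moduli M = 4 · 3 · 11 · 5 = 660.
Merge one congruence at a time:
  Start: x ≡ 3 (mod 4).
  Combine with x ≡ 2 (mod 3); new modulus lcm = 12.
    Write x = 3 + 4·t and substitute into x ≡ 2 (mod 3): 4·t ≡ 2 − 3 = -1 (mod 3).
    Reduce coefficients mod 3: 1·t ≡ 2 (mod 3).
    So t ≡ 2 (mod 3).
    Then x = 3 + 4·2 = 11, valid modulo lcm(4, 3) = 12: x ≡ 11 (mod 12).
  Combine with x ≡ 2 (mod 11); new modulus lcm = 132.
    Write x = 11 + 12·t and substitute into x ≡ 2 (mod 11): 12·t ≡ 2 − 11 = -9 (mod 11).
    Reduce coefficients mod 11: 1·t ≡ 2 (mod 11).
    So t ≡ 2 (mod 11).
    Then x = 11 + 12·2 = 35, valid modulo lcm(12, 11) = 132: x ≡ 35 (mod 132).
  Combine with x ≡ 3 (mod 5); new modulus lcm = 660.
    Write x = 35 + 132·t and substitute into x ≡ 3 (mod 5): 132·t ≡ 3 − 35 = -32 (mod 5).
    Reduce coefficients mod 5: 2·t ≡ 3 (mod 5).
    The inverse of 2 mod 5 is 3 (since 2·3 = 6 = 1·5 + 1), so t ≡ 3·3 = 9 ≡ 4 (mod 5).
    Then x = 35 + 132·4 = 563, valid modulo lcm(132, 5) = 660: x ≡ 563 (mod 660).
Verify against each original: 563 mod 4 = 3, 563 mod 3 = 2, 563 mod 11 = 2, 563 mod 5 = 3.

x ≡ 563 (mod 660).


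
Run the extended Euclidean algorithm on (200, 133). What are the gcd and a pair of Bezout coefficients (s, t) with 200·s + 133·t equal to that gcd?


Euclidean algorithm on (200, 133) — divide until remainder is 0:
  200 = 1 · 133 + 67
  133 = 1 · 67 + 66
  67 = 1 · 66 + 1
  66 = 66 · 1 + 0
gcd(200, 133) = 1.
Track Bezout coefficients alongside the remainders: start with r₀ = 200 = a·1 + b·0 (s = 1, t = 0) and r₁ = 133 = a·0 + b·1 (s = 0, t = 1); each new remainder r_{k+1} = r_{k-1} − q_k·r_k inherits s_{k+1} = s_{k-1} − q_k·s_k, t_{k+1} = t_{k-1} − q_k·t_k, so r_k = a·s_k + b·t_k at every step:
  q = 1: r = 67, s = 1 − 1·0 = 1, t = 0 − 1·1 = -1  (check: 200·1 + 133·(-1) = 67)
  q = 1: r = 66, s = 0 − 1·1 = -1, t = 1 − 1·(-1) = 2  (check: 200·(-1) + 133·2 = 66)
  q = 1: r = 1, s = 1 − 1·(-1) = 2, t = -1 − 1·2 = -3  (check: 200·2 + 133·(-3) = 1)
The row with r = 1 (the gcd) gives the Bezout coefficients s = 2, t = -3.
Result: 200 · (2) + 133 · (-3) = 1.

gcd(200, 133) = 1; s = 2, t = -3 (check: 200·2 + 133·(-3) = 1).
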